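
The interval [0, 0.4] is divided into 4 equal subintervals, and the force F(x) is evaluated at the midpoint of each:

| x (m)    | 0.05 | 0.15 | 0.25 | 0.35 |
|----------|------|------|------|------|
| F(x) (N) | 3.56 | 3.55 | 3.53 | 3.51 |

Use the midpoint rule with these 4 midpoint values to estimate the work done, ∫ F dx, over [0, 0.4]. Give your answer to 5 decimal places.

1.41500

h = 0.1, n = 4.
h·[y(m₁) + y(m₂) + y(m₃) + y(m₄)] = 0.1·(14.15) = 1.41500.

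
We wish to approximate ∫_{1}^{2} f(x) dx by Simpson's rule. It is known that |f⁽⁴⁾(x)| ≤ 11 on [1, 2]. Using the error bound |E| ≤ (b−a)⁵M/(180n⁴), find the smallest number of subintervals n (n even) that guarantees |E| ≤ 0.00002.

Need 11/(180n⁴) ≤ 0.00002.
n⁴ ≥ 11/(180·0.00002) = 3055.56 ⇒ n ≥ 7.4349, so the smallest even n is 8. (n must be even for Simpson's rule.)

8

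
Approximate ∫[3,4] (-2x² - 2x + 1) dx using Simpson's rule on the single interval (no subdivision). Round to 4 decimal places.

S = (b−a)/6 · [f(3) + 4f(3.5) + f(4)] = 0.166667·[(-23) + 4·(-30.5) + (-39)] = -30.6667.

-30.6667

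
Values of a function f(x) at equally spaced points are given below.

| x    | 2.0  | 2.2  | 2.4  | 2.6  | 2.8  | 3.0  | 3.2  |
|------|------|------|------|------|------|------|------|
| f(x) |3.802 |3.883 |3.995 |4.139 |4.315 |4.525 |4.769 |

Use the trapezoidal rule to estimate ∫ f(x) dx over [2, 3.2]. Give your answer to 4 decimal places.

5.0285

h = 0.2, n = 6.
(h/2)·[y₀ + 2y₁ + 2y₂ + 2y₃ + 2y₄ + 2y₅ + y₆] = 0.1·(50.285) = 5.0285.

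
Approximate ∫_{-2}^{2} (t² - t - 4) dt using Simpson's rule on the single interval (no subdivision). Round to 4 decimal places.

-10.6667

S = (b−a)/6 · [f(-2) + 4f(0) + f(2)] = 0.666667·[2 + 4·(-4) + (-2)] = -10.6667.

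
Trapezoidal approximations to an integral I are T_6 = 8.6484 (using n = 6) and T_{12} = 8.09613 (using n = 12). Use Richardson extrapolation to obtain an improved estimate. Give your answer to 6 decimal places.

7.912040

R = (4·T_{12} − T_6) / 3 = (4·8.09613 − 8.6484)/3 = (23.73612)/3 = 7.912040.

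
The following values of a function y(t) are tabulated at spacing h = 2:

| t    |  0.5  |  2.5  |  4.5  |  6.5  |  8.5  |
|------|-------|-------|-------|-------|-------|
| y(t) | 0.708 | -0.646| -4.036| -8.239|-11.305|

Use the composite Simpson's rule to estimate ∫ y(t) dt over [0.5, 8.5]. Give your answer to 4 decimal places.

h = 2, n = 4.
(h/3)·[y₀ + 4y₁ + 2y₂ + 4y₃ + y₄] = 0.666667·(-54.209) = -36.1393.

-36.1393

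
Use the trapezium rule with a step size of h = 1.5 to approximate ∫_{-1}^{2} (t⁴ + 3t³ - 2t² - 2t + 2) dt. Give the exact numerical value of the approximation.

23.90625

h = (2 − (-1))/2 = 1.5.
Nodes t₀,…,t₂ = -1, 0.5, 2.
f(t) = t⁴ + 3t³ - 2t² - 2t + 2: f₀=0, f₁=0.9375, f₂=30.
(h/2)·[f₀ + 2f₁ + f₂] = 0.75·(31.875) = 23.90625.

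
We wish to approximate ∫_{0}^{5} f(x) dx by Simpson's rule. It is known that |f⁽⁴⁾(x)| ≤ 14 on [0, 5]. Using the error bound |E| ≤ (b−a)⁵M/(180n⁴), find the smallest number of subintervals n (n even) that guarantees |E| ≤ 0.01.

Need 43750/(180n⁴) ≤ 0.01.
n⁴ ≥ 43750/(180·0.01) = 24305.6 ⇒ n ≥ 12.4861, so the smallest even n is 14. (n must be even for Simpson's rule.)

14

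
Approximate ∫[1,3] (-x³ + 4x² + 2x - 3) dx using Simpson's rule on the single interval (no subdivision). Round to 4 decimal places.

S = (b−a)/6 · [f(1) + 4f(2) + f(3)] = 0.333333·[2 + 4·9 + 12] = 16.6667.

16.6667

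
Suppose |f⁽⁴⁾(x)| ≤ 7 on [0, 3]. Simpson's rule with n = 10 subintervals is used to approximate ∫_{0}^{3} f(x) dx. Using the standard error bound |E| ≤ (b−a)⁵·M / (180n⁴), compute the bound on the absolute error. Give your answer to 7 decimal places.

0.0009450

|E| ≤ (3)⁵·7 / (180·10⁴) = 1701/1800000 = 0.0009450.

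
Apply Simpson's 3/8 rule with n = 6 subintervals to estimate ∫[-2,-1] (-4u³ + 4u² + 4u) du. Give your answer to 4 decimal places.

h = (-1 − (-2))/6 = 0.166667.
Nodes u₀,…,u₆ = -2, -1.833333, -1.666667, -1.5, -1.333333, -1.166667, -1.
f(u) = -4u³ + 4u² + 4u: f₀=40, f₁=30.759259, f₂=22.962963, f₃=16.5, f₄=11.259259, f₅=7.129630, f₆=4.
(3h/8)·[f₀ + 3f₁ + 3f₂ + 2f₃ + 3f₄ + 3f₅ + f₆] = 0.0625·(293.333333) = 18.3333.

18.3333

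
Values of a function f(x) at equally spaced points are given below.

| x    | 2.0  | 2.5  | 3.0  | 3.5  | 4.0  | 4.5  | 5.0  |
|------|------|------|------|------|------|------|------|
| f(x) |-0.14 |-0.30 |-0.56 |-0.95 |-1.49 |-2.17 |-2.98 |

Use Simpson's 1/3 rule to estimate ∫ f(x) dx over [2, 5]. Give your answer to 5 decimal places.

h = 0.5, n = 6.
(h/3)·[y₀ + 4y₁ + 2y₂ + 4y₃ + 2y₄ + 4y₅ + y₆] = 0.166667·(-20.90) = -3.48333.

-3.48333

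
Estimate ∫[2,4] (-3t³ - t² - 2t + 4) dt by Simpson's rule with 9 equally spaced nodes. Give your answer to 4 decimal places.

-202.6667

h = (4 − 2)/8 = 0.25.
Nodes t₀,…,t₈ = 2, 2.25, 2.5, 2.75, 3, 3.25, 3.5, 3.75, 4.
f(t) = -3t³ - t² - 2t + 4: f₀=-28, f₁=-39.734375, f₂=-54.125, f₃=-71.453125, f₄=-92, f₅=-116.046875, f₆=-143.875, f₇=-175.765625, f₈=-212.
(h/3)·[f₀ + 4f₁ + 2f₂ + 4f₃ + 2f₄ + 4f₅ + 2f₆ + 4f₇ + f₈] = 0.083333·(-2432) = -202.6667.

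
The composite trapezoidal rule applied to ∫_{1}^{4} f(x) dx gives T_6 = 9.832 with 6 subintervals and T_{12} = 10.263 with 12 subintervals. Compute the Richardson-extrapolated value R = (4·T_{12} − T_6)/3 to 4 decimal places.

10.4067

R = (4·T_{12} − T_6) / 3 = (4·10.263 − 9.832)/3 = (31.220)/3 = 10.4067.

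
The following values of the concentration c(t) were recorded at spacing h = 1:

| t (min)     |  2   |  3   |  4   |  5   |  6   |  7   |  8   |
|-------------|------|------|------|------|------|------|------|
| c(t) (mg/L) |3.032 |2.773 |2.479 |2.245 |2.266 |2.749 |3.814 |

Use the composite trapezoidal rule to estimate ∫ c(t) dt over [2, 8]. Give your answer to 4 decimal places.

h = 1, n = 6.
(h/2)·[y₀ + 2y₁ + 2y₂ + 2y₃ + 2y₄ + 2y₅ + y₆] = 0.5·(31.870) = 15.9350.

15.9350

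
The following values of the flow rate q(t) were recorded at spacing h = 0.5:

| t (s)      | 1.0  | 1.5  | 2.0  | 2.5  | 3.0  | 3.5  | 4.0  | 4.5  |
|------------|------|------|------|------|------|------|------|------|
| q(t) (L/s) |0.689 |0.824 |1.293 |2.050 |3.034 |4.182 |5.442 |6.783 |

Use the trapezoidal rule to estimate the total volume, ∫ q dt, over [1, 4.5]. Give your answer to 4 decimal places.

10.2805

h = 0.5, n = 7.
(h/2)·[y₀ + 2y₁ + 2y₂ + 2y₃ + 2y₄ + 2y₅ + 2y₆ + y₇] = 0.25·(41.122) = 10.2805.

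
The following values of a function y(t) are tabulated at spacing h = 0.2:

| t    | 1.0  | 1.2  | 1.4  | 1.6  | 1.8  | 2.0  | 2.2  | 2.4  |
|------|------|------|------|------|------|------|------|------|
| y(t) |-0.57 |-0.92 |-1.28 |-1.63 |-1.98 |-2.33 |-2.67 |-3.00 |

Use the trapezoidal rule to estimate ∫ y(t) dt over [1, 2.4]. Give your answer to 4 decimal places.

h = 0.2, n = 7.
(h/2)·[y₀ + 2y₁ + 2y₂ + 2y₃ + 2y₄ + 2y₅ + 2y₆ + y₇] = 0.1·(-25.19) = -2.5190.

-2.5190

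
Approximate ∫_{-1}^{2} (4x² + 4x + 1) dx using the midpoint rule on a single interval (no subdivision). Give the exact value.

12

M = (b−a)·f(0.5) = 3·(4) = 12.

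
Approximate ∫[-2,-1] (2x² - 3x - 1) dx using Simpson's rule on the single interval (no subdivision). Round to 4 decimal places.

S = (b−a)/6 · [f(-2) + 4f(-1.5) + f(-1)] = 0.166667·[13 + 4·8 + 4] = 8.1667.

8.1667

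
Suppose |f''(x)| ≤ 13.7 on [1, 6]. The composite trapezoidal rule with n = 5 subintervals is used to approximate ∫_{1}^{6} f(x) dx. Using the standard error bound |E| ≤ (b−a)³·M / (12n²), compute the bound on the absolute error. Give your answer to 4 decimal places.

5.7083

|E| ≤ (5)³·13.7 / (12·5²) = 1712.5/300 = 5.7083.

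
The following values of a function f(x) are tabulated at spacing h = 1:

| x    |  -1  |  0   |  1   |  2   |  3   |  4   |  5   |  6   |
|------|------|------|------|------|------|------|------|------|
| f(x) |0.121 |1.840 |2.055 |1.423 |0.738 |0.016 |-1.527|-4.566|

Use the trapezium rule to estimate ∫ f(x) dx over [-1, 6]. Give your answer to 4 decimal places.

h = 1, n = 7.
(h/2)·[y₀ + 2y₁ + 2y₂ + 2y₃ + 2y₄ + 2y₅ + 2y₆ + y₇] = 0.5·(4.645) = 2.3225.

2.3225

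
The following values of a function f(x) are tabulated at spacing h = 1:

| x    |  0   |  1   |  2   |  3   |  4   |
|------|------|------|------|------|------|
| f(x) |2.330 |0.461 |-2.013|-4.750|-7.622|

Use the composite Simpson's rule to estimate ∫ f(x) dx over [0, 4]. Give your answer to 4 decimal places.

h = 1, n = 4.
(h/3)·[y₀ + 4y₁ + 2y₂ + 4y₃ + y₄] = 0.333333·(-26.474) = -8.8247.

-8.8247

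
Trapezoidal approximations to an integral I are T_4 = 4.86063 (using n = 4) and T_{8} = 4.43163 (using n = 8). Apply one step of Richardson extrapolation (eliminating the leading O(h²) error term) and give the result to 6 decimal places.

R = (4·T_{8} − T_4) / 3 = (4·4.43163 − 4.86063)/3 = (12.86589)/3 = 4.288630.

4.288630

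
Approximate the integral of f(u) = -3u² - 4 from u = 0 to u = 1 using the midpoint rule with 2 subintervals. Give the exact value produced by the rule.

h = (1 − 0)/2 = 0.5.
Midpoints m₁,…,m₂ = 0.25, 0.75.
f(m₁)=-4.1875, f(m₂)=-5.6875.
h·[f(m₁) + f(m₂)] = 0.5·(-9.875) = -4.9375.

-4.9375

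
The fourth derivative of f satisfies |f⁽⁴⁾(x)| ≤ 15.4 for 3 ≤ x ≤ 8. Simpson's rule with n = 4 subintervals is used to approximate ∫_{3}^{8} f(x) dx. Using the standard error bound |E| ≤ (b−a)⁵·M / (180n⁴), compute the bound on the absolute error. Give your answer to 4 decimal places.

1.0444

|E| ≤ (5)⁵·15.4 / (180·4⁴) = 48125/46080 = 1.0444.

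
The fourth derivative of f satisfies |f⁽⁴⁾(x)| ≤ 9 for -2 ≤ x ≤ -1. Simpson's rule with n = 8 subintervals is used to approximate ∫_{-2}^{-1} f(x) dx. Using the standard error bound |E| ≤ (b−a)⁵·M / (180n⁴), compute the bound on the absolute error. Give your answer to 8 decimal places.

0.00001221

|E| ≤ (1)⁵·9 / (180·8⁴) = 9/737280 = 0.00001221.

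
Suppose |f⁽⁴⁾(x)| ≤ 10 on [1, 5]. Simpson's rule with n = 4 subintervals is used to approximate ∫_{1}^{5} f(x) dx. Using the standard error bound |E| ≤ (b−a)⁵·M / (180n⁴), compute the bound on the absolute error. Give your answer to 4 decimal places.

|E| ≤ (4)⁵·10 / (180·4⁴) = 10240/46080 = 0.2222.

0.2222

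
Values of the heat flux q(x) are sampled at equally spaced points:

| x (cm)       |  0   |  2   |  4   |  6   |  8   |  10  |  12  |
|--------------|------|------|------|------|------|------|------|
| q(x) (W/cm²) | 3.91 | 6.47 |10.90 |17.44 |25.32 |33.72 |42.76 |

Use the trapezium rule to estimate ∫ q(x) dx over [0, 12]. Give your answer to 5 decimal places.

h = 2, n = 6.
(h/2)·[y₀ + 2y₁ + 2y₂ + 2y₃ + 2y₄ + 2y₅ + y₆] = 1·(234.37) = 234.37000.

234.37000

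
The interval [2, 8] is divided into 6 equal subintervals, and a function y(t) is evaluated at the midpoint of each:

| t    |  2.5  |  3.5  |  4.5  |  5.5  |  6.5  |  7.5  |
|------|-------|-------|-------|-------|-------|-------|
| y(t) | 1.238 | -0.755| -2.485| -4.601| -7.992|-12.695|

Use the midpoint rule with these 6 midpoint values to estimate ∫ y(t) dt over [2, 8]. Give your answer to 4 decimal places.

h = 1, n = 6.
h·[y(m₁) + y(m₂) + y(m₃) + y(m₄) + y(m₅) + y(m₆)] = 1·(-27.290) = -27.2900.

-27.2900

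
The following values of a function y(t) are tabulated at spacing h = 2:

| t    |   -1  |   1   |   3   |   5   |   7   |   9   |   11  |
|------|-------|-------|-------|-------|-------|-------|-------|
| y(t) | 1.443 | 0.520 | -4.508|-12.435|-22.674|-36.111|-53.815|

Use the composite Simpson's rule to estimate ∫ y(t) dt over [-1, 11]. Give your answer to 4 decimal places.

-199.2267

h = 2, n = 6.
(h/3)·[y₀ + 4y₁ + 2y₂ + 4y₃ + 2y₄ + 4y₅ + y₆] = 0.666667·(-298.840) = -199.2267.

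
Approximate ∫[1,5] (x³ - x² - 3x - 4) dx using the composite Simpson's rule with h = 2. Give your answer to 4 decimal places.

62.6667

h = (5 − 1)/2 = 2.
Nodes x₀,…,x₂ = 1, 3, 5.
f(x) = x³ - x² - 3x - 4: f₀=-7, f₁=5, f₂=81.
(h/3)·[f₀ + 4f₁ + f₂] = 0.666667·(94) = 62.6667.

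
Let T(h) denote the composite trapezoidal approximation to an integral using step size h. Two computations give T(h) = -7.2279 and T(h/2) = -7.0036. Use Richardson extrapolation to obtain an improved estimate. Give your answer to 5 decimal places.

-6.92883

R = (4·T(h/2) − T(h)) / 3 = (4·(-7.0036) − (-7.2279))/3 = (-20.7865)/3 = -6.92883.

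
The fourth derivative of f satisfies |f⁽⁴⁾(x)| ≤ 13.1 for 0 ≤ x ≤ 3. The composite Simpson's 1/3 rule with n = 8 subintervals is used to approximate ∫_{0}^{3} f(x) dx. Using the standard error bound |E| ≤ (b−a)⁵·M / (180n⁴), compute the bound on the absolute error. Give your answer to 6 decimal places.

0.004318

|E| ≤ (3)⁵·13.1 / (180·8⁴) = 3183.3/737280 = 0.004318.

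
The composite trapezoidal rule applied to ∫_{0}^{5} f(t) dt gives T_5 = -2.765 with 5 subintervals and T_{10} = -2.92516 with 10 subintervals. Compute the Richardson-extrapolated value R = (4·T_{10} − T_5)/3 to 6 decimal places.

-2.978547

R = (4·T_{10} − T_5) / 3 = (4·(-2.92516) − (-2.765))/3 = (-8.93564)/3 = -2.978547.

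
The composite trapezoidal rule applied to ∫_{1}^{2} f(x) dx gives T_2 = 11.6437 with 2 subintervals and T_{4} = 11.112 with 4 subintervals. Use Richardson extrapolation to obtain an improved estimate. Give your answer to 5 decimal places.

R = (4·T_{4} − T_2) / 3 = (4·11.112 − 11.6437)/3 = (32.8043)/3 = 10.93477.

10.93477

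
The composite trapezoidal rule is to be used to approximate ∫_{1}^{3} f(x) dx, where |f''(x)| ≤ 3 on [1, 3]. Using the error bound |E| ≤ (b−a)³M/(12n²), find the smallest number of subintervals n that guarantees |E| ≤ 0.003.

26

Need 24/(12n²) ≤ 0.003.
n² ≥ 24/(12·0.003) = 666.667 ⇒ n ≥ 25.8199, so the smallest n is 26.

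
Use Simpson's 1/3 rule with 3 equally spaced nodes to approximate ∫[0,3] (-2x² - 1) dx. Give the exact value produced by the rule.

-21

h = (3 − 0)/2 = 1.5.
Nodes x₀,…,x₂ = 0, 1.5, 3.
f(x) = -2x² - 1: f₀=-1, f₁=-5.5, f₂=-19.
(h/3)·[f₀ + 4f₁ + f₂] = 0.5·(-42) = -21.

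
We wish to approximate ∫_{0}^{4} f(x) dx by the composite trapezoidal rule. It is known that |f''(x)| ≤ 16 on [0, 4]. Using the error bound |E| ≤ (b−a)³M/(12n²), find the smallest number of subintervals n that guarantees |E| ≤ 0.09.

31

Need 1024/(12n²) ≤ 0.09.
n² ≥ 1024/(12·0.09) = 948.148 ⇒ n ≥ 30.7920, so the smallest n is 31.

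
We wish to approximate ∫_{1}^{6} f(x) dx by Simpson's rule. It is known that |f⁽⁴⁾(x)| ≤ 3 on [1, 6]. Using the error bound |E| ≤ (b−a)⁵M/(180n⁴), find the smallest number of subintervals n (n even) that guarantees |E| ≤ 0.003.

Need 9375/(180n⁴) ≤ 0.003.
n⁴ ≥ 9375/(180·0.003) = 17361.1 ⇒ n ≥ 11.4787, so the smallest even n is 12. (n must be even for Simpson's rule.)

12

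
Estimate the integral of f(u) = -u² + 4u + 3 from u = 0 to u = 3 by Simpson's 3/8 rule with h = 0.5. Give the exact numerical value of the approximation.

18

h = (3 − 0)/6 = 0.5.
Nodes u₀,…,u₆ = 0, 0.5, 1, 1.5, 2, 2.5, 3.
f(u) = -u² + 4u + 3: f₀=3, f₁=4.75, f₂=6, f₃=6.75, f₄=7, f₅=6.75, f₆=6.
(3h/8)·[f₀ + 3f₁ + 3f₂ + 2f₃ + 3f₄ + 3f₅ + f₆] = 0.1875·(96) = 18.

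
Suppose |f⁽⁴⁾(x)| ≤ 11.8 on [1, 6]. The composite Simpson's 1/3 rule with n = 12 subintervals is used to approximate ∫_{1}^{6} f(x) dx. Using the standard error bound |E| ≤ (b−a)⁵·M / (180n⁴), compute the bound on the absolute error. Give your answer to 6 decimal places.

|E| ≤ (5)⁵·11.8 / (180·12⁴) = 36875/3732480 = 0.009879.

0.009879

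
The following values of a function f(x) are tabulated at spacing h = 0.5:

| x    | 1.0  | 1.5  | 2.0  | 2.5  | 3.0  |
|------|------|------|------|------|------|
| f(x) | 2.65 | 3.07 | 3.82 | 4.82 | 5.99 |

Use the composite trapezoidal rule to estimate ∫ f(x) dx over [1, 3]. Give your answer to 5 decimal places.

8.01500

h = 0.5, n = 4.
(h/2)·[y₀ + 2y₁ + 2y₂ + 2y₃ + y₄] = 0.25·(32.06) = 8.01500.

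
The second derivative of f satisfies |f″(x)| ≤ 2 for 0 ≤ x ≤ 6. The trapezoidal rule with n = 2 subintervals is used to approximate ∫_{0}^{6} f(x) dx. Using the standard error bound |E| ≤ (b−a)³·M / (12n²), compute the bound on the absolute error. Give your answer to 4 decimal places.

9.0000

|E| ≤ (6)³·2 / (12·2²) = 432/48 = 9.0000.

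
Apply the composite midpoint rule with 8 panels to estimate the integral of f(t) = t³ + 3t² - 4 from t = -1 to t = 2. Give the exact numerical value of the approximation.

h = (2 − (-1))/8 = 0.375.
Midpoints m₁,…,m₈ = -0.8125, -0.4375, -0.0625, 0.3125, 0.6875, 1.0625, 1.4375, 1.8125.
f(m₁)=-2.555908203125, f(m₂)=-3.509521484375, f(m₃)=-3.988525390625, f(m₄)=-3.676513671875, f(m₅)=-2.257080078125, f(m₆)=0.586181640625, f(m₇)=5.169677734375, f(m₈)=11.809814453125.
h·[f(m₁) + f(m₂) + f(m₃) + f(m₄) + f(m₅) + f(m₆) + f(m₇) + f(m₈)] = 0.375·(1.578125) = 0.591796875.

0.591796875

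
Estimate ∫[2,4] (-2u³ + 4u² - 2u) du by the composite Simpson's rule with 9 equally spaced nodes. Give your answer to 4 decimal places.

h = (4 − 2)/8 = 0.25.
Nodes u₀,…,u₈ = 2, 2.25, 2.5, 2.75, 3, 3.25, 3.5, 3.75, 4.
f(u) = -2u³ + 4u² - 2u: f₀=-4, f₁=-7.03125, f₂=-11.25, f₃=-16.84375, f₄=-24, f₅=-32.90625, f₆=-43.75, f₇=-56.71875, f₈=-72.
(h/3)·[f₀ + 4f₁ + 2f₂ + 4f₃ + 2f₄ + 4f₅ + 2f₆ + 4f₇ + f₈] = 0.083333·(-688) = -57.3333.

-57.3333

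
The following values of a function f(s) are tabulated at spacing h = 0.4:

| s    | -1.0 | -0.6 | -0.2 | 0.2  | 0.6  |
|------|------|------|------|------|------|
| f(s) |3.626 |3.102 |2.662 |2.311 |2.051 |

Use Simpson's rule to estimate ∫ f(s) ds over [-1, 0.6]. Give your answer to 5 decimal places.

h = 0.4, n = 4.
(h/3)·[y₀ + 4y₁ + 2y₂ + 4y₃ + y₄] = 0.133333·(32.653) = 4.35373.

4.35373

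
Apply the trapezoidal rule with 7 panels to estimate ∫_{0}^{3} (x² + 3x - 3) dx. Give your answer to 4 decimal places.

h = (3 − 0)/7 = 0.428571.
Nodes x₀,…,x₇ = 0, 0.428571, 0.857143, 1.285714, 1.714286, 2.142857, 2.571429, 3.
f(x) = x² + 3x - 3: f₀=-3, f₁=-1.530612, f₂=0.306122, f₃=2.510204, f₄=5.081633, f₅=8.020408, f₆=11.326531, f₇=15.
(h/2)·[f₀ + 2f₁ + 2f₂ + 2f₃ + 2f₄ + 2f₅ + 2f₆ + f₇] = 0.214286·(63.428571) = 13.5918.

13.5918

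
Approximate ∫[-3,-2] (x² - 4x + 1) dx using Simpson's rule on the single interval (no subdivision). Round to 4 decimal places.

17.3333

S = (b−a)/6 · [f(-3) + 4f(-2.5) + f(-2)] = 0.166667·[22 + 4·17.25 + 13] = 17.3333.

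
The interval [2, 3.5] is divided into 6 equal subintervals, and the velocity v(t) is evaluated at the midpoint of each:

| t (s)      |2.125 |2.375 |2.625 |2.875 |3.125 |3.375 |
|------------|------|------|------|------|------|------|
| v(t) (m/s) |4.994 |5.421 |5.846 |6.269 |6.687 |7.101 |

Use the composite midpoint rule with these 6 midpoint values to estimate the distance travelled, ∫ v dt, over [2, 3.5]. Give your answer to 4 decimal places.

h = 0.25, n = 6.
h·[y(m₁) + y(m₂) + y(m₃) + y(m₄) + y(m₅) + y(m₆)] = 0.25·(36.318) = 9.0795.

9.0795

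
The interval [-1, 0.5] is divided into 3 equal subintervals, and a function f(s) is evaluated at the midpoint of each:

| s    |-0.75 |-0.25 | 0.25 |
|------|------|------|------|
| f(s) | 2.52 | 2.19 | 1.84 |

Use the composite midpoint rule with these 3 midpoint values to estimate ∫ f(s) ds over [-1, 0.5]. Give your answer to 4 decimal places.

3.2750

h = 0.5, n = 3.
h·[y(m₁) + y(m₂) + y(m₃)] = 0.5·(6.55) = 3.2750.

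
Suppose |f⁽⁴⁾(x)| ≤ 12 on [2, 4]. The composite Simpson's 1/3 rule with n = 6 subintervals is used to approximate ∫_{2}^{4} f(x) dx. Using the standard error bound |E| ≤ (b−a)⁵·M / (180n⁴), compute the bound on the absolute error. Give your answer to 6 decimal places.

0.001646

|E| ≤ (2)⁵·12 / (180·6⁴) = 384/233280 = 0.001646.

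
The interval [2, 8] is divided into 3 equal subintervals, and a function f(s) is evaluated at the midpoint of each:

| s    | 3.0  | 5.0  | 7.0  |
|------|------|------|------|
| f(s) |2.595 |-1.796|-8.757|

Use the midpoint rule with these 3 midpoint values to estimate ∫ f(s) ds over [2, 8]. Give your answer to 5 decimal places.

-15.91600

h = 2, n = 3.
h·[y(m₁) + y(m₂) + y(m₃)] = 2·(-7.958) = -15.91600.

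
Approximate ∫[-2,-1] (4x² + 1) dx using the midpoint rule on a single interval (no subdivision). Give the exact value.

10

M = (b−a)·f(-1.5) = 1·(10) = 10.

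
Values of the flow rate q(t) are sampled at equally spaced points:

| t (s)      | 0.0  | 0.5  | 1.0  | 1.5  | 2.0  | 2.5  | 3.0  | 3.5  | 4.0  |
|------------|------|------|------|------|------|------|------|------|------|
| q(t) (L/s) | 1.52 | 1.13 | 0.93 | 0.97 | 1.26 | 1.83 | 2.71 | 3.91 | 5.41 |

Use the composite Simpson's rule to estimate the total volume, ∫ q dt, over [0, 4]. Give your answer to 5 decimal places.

8.01500

h = 0.5, n = 8.
(h/3)·[y₀ + 4y₁ + 2y₂ + 4y₃ + 2y₄ + 4y₅ + 2y₆ + 4y₇ + y₈] = 0.166667·(48.09) = 8.01500.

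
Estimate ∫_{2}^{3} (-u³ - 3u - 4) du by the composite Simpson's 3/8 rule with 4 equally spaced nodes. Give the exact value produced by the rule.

h = (3 − 2)/3 = 0.333333.
Nodes u₀,…,u₃ = 2, 2.333333, 2.666667, 3.
f(u) = -u³ - 3u - 4: f₀=-18, f₁=-23.703704, f₂=-30.962963, f₃=-40.
(3h/8)·[f₀ + 3f₁ + 3f₂ + f₃] = 0.125·(-222) = -27.75.

-27.75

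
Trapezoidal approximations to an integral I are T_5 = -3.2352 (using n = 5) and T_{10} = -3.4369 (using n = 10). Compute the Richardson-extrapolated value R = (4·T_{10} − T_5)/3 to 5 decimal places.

R = (4·T_{10} − T_5) / 3 = (4·(-3.4369) − (-3.2352))/3 = (-10.5124)/3 = -3.50413.

-3.50413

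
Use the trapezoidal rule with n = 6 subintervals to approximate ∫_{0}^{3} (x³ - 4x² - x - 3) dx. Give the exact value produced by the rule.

h = (3 − 0)/6 = 0.5.
Nodes x₀,…,x₆ = 0, 0.5, 1, 1.5, 2, 2.5, 3.
f(x) = x³ - 4x² - x - 3: f₀=-3, f₁=-4.375, f₂=-7, f₃=-10.125, f₄=-13, f₅=-14.875, f₆=-15.
(h/2)·[f₀ + 2f₁ + 2f₂ + 2f₃ + 2f₄ + 2f₅ + f₆] = 0.25·(-116.75) = -29.1875.

-29.1875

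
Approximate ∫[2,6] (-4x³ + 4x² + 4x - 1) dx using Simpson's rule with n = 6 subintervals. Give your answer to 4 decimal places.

-942.6667

h = (6 − 2)/6 = 0.666667.
Nodes x₀,…,x₆ = 2, 2.666667, 3.333333, 4, 4.666667, 5.333333, 6.
f(x) = -4x³ + 4x² + 4x - 1: f₀=-9, f₁=-37.740741, f₂=-91.370370, f₃=-177, f₄=-301.740741, f₅=-472.703704, f₆=-697.
(h/3)·[f₀ + 4f₁ + 2f₂ + 4f₃ + 2f₄ + 4f₅ + f₆] = 0.222222·(-4242) = -942.6667.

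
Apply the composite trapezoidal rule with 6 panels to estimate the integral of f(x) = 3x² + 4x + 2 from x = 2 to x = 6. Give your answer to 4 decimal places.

280.8889

h = (6 − 2)/6 = 0.666667.
Nodes x₀,…,x₆ = 2, 2.666667, 3.333333, 4, 4.666667, 5.333333, 6.
f(x) = 3x² + 4x + 2: f₀=22, f₁=34, f₂=48.666667, f₃=66, f₄=86, f₅=108.666667, f₆=134.
(h/2)·[f₀ + 2f₁ + 2f₂ + 2f₃ + 2f₄ + 2f₅ + f₆] = 0.333333·(842.666667) = 280.8889.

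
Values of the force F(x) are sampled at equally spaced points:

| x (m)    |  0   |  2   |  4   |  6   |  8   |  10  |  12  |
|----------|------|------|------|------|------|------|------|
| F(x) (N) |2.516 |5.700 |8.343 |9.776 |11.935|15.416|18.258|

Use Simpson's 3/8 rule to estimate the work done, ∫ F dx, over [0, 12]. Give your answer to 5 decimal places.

123.38100

h = 2, n = 6.
(3h/8)·[y₀ + 3y₁ + 3y₂ + 2y₃ + 3y₄ + 3y₅ + y₆] = 0.75·(164.508) = 123.38100.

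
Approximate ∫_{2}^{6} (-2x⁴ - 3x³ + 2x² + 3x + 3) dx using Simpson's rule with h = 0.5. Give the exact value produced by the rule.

-3859

h = (6 − 2)/8 = 0.5.
Nodes x₀,…,x₈ = 2, 2.5, 3, 3.5, 4, 4.5, 5, 5.5, 6.
f(x) = -2x⁴ - 3x³ + 2x² + 3x + 3: f₀=-39, f₁=-102, f₂=-213, f₃=-390.75, f₄=-657, f₅=-1036.5, f₆=-1557, f₇=-2249.25, f₈=-3147.
(h/3)·[f₀ + 4f₁ + 2f₂ + 4f₃ + 2f₄ + 4f₅ + 2f₆ + 4f₇ + f₈] = 0.166667·(-23154) = -3859.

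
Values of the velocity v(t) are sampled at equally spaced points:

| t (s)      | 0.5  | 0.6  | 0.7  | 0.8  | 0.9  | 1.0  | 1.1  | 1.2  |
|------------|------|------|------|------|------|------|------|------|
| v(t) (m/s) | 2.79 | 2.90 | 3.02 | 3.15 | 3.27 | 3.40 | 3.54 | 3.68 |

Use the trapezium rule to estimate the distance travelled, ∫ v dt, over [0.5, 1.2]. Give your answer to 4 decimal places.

2.2515

h = 0.1, n = 7.
(h/2)·[y₀ + 2y₁ + 2y₂ + 2y₃ + 2y₄ + 2y₅ + 2y₆ + y₇] = 0.05·(45.03) = 2.2515.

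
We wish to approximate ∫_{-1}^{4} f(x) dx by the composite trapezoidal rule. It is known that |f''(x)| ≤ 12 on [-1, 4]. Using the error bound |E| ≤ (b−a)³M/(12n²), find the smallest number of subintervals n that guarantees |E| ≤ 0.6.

15

Need 1500/(12n²) ≤ 0.6.
n² ≥ 1500/(12·0.6) = 208.333 ⇒ n ≥ 14.4338, so the smallest n is 15.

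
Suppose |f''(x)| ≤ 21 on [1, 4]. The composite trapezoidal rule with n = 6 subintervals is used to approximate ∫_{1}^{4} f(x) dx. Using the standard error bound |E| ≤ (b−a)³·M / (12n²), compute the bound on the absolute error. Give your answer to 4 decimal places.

|E| ≤ (3)³·21 / (12·6²) = 567/432 = 1.3125.

1.3125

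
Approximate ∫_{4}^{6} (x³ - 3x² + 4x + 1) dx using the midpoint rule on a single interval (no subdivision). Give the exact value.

M = (b−a)·f(5) = 2·(71) = 142.

142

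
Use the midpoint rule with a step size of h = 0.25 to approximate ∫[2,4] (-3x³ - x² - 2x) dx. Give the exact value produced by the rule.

-210.375

h = (4 − 2)/8 = 0.25.
Midpoints m₁,…,m₈ = 2.125, 2.375, 2.625, 2.875, 3.125, 3.375, 3.625, 3.875.
f(m₁)=-37.552734375, f(m₂)=-50.580078125, f(m₃)=-66.404296875, f(m₄)=-85.306640625, f(m₅)=-107.568359375, f(m₆)=-133.470703125, f(m₇)=-163.294921875, f(m₈)=-197.322265625.
h·[f(m₁) + f(m₂) + f(m₃) + f(m₄) + f(m₅) + f(m₆) + f(m₇) + f(m₈)] = 0.25·(-841.5) = -210.375.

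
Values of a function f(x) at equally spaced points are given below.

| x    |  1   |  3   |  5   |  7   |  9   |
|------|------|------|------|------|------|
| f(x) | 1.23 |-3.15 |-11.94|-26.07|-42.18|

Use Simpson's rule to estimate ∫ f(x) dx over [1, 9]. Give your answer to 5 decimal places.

h = 2, n = 4.
(h/3)·[y₀ + 4y₁ + 2y₂ + 4y₃ + y₄] = 0.666667·(-181.71) = -121.14000.

-121.14000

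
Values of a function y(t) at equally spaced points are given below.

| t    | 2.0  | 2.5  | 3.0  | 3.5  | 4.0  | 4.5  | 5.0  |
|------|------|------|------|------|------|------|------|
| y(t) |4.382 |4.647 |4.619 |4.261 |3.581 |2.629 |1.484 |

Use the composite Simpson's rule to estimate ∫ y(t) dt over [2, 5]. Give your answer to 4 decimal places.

11.4023

h = 0.5, n = 6.
(h/3)·[y₀ + 4y₁ + 2y₂ + 4y₃ + 2y₄ + 4y₅ + y₆] = 0.166667·(68.414) = 11.4023.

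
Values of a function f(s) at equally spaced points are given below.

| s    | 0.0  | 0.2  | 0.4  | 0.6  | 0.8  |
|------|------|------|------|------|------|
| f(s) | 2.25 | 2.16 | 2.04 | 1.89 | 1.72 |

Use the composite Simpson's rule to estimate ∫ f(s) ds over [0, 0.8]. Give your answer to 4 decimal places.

1.6167

h = 0.2, n = 4.
(h/3)·[y₀ + 4y₁ + 2y₂ + 4y₃ + y₄] = 0.066667·(24.25) = 1.6167.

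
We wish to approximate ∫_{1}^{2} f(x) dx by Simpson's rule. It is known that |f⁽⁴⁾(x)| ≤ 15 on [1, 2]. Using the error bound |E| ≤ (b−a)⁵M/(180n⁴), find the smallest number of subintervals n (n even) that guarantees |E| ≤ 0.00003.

8

Need 15/(180n⁴) ≤ 0.00003.
n⁴ ≥ 15/(180·0.00003) = 2777.78 ⇒ n ≥ 7.2598, so the smallest even n is 8. (n must be even for Simpson's rule.)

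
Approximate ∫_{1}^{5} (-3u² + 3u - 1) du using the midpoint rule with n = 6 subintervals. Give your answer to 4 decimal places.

h = (5 − 1)/6 = 0.666667.
Midpoints m₁,…,m₆ = 1.333333, 2, 2.666667, 3.333333, 4, 4.666667.
f(m₁)=-2.333333, f(m₂)=-7, f(m₃)=-14.333333, f(m₄)=-24.333333, f(m₅)=-37, f(m₆)=-52.333333.
h·[f(m₁) + f(m₂) + f(m₃) + f(m₄) + f(m₅) + f(m₆)] = 0.666667·(-137.333333) = -91.5556.

-91.5556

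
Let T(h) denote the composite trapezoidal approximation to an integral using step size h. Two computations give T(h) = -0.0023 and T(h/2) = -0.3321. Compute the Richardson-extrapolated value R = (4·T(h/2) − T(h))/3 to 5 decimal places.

-0.44203

R = (4·T(h/2) − T(h)) / 3 = (4·(-0.3321) − (-0.0023))/3 = (-1.3261)/3 = -0.44203.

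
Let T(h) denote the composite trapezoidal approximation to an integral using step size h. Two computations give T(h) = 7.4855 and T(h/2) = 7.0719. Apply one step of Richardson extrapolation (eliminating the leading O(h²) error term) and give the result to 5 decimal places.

6.93403

R = (4·T(h/2) − T(h)) / 3 = (4·7.0719 − 7.4855)/3 = (20.8021)/3 = 6.93403.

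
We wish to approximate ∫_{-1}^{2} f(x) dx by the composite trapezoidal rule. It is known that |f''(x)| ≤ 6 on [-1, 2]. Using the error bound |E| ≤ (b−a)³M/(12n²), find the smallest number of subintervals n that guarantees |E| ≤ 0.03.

22

Need 162/(12n²) ≤ 0.03.
n² ≥ 162/(12·0.03) = 450 ⇒ n ≥ 21.2132, so the smallest n is 22.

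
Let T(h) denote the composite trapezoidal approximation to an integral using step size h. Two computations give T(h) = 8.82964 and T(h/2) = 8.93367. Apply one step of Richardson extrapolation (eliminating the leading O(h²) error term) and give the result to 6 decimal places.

8.968347

R = (4·T(h/2) − T(h)) / 3 = (4·8.93367 − 8.82964)/3 = (26.90504)/3 = 8.968347.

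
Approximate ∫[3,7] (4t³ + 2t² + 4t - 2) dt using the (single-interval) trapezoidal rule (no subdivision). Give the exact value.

3264

T = (b−a)/2 · [f(3) + f(7)] = 2·[136 + 1496] = 3264.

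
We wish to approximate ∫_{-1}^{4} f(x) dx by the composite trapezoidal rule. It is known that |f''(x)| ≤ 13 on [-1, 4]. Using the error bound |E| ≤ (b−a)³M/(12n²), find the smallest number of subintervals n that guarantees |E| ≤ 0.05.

53

Need 1625/(12n²) ≤ 0.05.
n² ≥ 1625/(12·0.05) = 2708.33 ⇒ n ≥ 52.0416, so the smallest n is 53.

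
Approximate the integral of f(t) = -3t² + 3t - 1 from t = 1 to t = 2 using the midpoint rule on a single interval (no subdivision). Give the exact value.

M = (b−a)·f(1.5) = 1·(-3.25) = -3.25.

-3.25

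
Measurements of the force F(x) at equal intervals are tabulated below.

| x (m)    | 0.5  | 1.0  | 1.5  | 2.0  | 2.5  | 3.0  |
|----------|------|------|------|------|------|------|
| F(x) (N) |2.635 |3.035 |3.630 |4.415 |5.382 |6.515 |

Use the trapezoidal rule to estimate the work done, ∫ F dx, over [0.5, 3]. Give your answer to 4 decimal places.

h = 0.5, n = 5.
(h/2)·[y₀ + 2y₁ + 2y₂ + 2y₃ + 2y₄ + y₅] = 0.25·(42.074) = 10.5185.

10.5185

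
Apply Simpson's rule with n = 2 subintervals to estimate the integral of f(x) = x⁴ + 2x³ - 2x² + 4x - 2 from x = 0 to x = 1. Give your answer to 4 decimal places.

h = (1 − 0)/2 = 0.5.
Nodes x₀,…,x₂ = 0, 0.5, 1.
f(x) = x⁴ + 2x³ - 2x² + 4x - 2: f₀=-2, f₁=-0.1875, f₂=3.
(h/3)·[f₀ + 4f₁ + f₂] = 0.166667·(0.25) = 0.0417.

0.0417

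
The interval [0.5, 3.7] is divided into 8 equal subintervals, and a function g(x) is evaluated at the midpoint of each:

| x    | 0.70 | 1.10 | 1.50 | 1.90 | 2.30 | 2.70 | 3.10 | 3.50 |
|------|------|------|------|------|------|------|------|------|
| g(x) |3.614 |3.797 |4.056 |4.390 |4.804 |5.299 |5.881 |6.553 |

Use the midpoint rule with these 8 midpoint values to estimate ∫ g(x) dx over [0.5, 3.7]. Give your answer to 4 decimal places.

15.3576

h = 0.4, n = 8.
h·[y(m₁) + y(m₂) + y(m₃) + y(m₄) + y(m₅) + y(m₆) + y(m₇) + y(m₈)] = 0.4·(38.394) = 15.3576.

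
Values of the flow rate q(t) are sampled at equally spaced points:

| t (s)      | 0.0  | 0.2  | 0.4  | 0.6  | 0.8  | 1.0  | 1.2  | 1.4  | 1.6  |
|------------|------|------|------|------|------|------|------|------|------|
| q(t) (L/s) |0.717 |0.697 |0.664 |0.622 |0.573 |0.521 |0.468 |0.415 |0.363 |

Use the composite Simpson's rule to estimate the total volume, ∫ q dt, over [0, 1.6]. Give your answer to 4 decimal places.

h = 0.2, n = 8.
(h/3)·[y₀ + 4y₁ + 2y₂ + 4y₃ + 2y₄ + 4y₅ + 2y₆ + 4y₇ + y₈] = 0.066667·(13.510) = 0.9007.

0.9007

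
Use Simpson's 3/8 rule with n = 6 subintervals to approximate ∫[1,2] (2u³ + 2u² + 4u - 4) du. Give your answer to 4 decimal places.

h = (2 − 1)/6 = 0.166667.
Nodes u₀,…,u₆ = 1, 1.166667, 1.333333, 1.5, 1.666667, 1.833333, 2.
f(u) = 2u³ + 2u² + 4u - 4: f₀=4, f₁=6.564815, f₂=9.629630, f₃=13.25, f₄=17.481481, f₅=22.379630, f₆=28.
(3h/8)·[f₀ + 3f₁ + 3f₂ + 2f₃ + 3f₄ + 3f₅ + f₆] = 0.0625·(226.666667) = 14.1667.

14.1667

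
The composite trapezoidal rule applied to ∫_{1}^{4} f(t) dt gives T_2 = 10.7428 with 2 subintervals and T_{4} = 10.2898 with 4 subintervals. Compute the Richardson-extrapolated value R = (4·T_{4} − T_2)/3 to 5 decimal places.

R = (4·T_{4} − T_2) / 3 = (4·10.2898 − 10.7428)/3 = (30.4164)/3 = 10.13880.

10.13880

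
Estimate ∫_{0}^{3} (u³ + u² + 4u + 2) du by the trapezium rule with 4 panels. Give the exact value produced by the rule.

54.796875

h = (3 − 0)/4 = 0.75.
Nodes u₀,…,u₄ = 0, 0.75, 1.5, 2.25, 3.
f(u) = u³ + u² + 4u + 2: f₀=2, f₁=5.984375, f₂=13.625, f₃=27.453125, f₄=50.
(h/2)·[f₀ + 2f₁ + 2f₂ + 2f₃ + f₄] = 0.375·(146.125) = 54.796875.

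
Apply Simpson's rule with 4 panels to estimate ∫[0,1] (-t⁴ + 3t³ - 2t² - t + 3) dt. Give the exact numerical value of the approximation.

h = (1 − 0)/4 = 0.25.
Nodes t₀,…,t₄ = 0, 0.25, 0.5, 0.75, 1.
f(t) = -t⁴ + 3t³ - 2t² - t + 3: f₀=3, f₁=2.66796875, f₂=2.3125, f₃=2.07421875, f₄=2.
(h/3)·[f₀ + 4f₁ + 2f₂ + 4f₃ + f₄] = 0.083333·(28.59375) = 2.3828125.

2.3828125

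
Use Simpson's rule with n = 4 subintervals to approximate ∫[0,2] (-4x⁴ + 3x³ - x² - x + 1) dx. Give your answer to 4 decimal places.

h = (2 − 0)/4 = 0.5.
Nodes x₀,…,x₄ = 0, 0.5, 1, 1.5, 2.
f(x) = -4x⁴ + 3x³ - x² - x + 1: f₀=1, f₁=0.375, f₂=-2, f₃=-12.875, f₄=-45.
(h/3)·[f₀ + 4f₁ + 2f₂ + 4f₃ + f₄] = 0.166667·(-98) = -16.3333.

-16.3333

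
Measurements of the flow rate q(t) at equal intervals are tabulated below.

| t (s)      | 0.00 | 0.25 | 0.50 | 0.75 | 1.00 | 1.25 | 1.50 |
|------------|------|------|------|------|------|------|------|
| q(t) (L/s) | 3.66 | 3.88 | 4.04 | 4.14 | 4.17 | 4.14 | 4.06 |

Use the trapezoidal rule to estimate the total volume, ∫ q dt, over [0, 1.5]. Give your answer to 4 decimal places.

6.0575

h = 0.25, n = 6.
(h/2)·[y₀ + 2y₁ + 2y₂ + 2y₃ + 2y₄ + 2y₅ + y₆] = 0.125·(48.46) = 6.0575.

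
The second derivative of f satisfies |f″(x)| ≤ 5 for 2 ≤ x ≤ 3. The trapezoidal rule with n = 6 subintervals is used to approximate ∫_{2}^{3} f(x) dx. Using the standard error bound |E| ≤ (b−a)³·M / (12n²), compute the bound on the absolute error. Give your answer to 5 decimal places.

|E| ≤ (1)³·5 / (12·6²) = 5/432 = 0.01157.

0.01157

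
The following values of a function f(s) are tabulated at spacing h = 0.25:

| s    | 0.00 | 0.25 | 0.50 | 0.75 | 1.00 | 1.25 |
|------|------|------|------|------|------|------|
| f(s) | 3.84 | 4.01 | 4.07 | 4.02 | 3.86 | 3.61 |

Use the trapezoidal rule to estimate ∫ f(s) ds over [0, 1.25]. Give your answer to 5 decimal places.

h = 0.25, n = 5.
(h/2)·[y₀ + 2y₁ + 2y₂ + 2y₃ + 2y₄ + y₅] = 0.125·(39.37) = 4.92125.

4.92125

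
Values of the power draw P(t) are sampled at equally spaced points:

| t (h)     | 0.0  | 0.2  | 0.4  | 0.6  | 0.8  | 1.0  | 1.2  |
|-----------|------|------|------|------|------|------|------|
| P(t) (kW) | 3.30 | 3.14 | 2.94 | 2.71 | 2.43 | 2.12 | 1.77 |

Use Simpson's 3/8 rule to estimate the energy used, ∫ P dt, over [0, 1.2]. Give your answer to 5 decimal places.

3.17850

h = 0.2, n = 6.
(3h/8)·[y₀ + 3y₁ + 3y₂ + 2y₃ + 3y₄ + 3y₅ + y₆] = 0.075·(42.38) = 3.17850.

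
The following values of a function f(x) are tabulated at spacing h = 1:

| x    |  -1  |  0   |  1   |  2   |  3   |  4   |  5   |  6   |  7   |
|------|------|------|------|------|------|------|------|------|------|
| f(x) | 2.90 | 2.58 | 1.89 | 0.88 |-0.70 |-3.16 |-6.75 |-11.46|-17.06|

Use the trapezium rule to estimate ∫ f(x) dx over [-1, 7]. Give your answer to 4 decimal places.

h = 1, n = 8.
(h/2)·[y₀ + 2y₁ + 2y₂ + 2y₃ + 2y₄ + 2y₅ + 2y₆ + 2y₇ + y₈] = 0.5·(-47.60) = -23.8000.

-23.8000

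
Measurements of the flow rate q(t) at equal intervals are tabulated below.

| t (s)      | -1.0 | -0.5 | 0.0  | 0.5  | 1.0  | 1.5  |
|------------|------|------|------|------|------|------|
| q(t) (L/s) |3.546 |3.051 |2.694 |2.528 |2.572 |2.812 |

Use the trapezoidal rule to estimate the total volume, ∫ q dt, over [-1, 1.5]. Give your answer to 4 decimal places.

7.0120

h = 0.5, n = 5.
(h/2)·[y₀ + 2y₁ + 2y₂ + 2y₃ + 2y₄ + y₅] = 0.25·(28.048) = 7.0120.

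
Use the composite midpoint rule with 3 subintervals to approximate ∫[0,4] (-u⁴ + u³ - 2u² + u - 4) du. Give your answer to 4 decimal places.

h = (4 − 0)/3 = 1.333333.
Midpoints m₁,…,m₃ = 0.666667, 2, 3.333333.
f(m₁)=-4.123457, f(m₂)=-18, f(m₃)=-109.308642.
h·[f(m₁) + f(m₂) + f(m₃)] = 1.333333·(-131.432099) = -175.2428.

-175.2428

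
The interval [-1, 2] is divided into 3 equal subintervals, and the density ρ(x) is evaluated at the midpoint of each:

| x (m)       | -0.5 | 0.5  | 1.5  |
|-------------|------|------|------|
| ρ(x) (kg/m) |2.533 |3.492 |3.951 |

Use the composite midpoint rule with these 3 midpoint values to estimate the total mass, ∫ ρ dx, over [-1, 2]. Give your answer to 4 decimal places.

h = 1, n = 3.
h·[y(m₁) + y(m₂) + y(m₃)] = 1·(9.976) = 9.9760.

9.9760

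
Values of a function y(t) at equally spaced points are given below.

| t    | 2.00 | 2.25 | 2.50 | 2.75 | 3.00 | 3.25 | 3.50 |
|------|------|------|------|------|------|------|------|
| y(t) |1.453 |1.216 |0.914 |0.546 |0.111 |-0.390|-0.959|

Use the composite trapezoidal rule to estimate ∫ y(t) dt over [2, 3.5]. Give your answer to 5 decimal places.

0.66100

h = 0.25, n = 6.
(h/2)·[y₀ + 2y₁ + 2y₂ + 2y₃ + 2y₄ + 2y₅ + y₆] = 0.125·(5.288) = 0.66100.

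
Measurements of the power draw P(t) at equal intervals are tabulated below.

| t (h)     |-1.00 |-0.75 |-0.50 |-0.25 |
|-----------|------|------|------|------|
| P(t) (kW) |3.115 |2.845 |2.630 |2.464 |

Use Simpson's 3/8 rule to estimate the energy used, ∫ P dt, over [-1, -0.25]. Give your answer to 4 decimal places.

h = 0.25, n = 3.
(3h/8)·[y₀ + 3y₁ + 3y₂ + y₃] = 0.09375·(22.004) = 2.0629.

2.0629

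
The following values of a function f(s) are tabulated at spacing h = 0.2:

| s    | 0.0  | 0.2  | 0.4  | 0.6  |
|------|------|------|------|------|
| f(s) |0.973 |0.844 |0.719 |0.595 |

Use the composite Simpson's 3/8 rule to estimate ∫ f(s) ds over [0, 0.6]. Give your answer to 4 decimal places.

h = 0.2, n = 3.
(3h/8)·[y₀ + 3y₁ + 3y₂ + y₃] = 0.075·(6.257) = 0.4693.

0.4693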